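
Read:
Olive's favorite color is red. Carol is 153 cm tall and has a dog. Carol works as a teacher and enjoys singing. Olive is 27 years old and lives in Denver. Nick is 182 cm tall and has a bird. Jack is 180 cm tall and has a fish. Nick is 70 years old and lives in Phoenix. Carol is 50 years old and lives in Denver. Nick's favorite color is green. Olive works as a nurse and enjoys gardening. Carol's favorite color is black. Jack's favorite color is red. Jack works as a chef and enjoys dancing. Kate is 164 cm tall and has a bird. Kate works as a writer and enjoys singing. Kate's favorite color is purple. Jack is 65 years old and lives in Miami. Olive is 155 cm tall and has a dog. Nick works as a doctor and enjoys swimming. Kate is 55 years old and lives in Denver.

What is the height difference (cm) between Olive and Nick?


|155 - 182| = 27

27


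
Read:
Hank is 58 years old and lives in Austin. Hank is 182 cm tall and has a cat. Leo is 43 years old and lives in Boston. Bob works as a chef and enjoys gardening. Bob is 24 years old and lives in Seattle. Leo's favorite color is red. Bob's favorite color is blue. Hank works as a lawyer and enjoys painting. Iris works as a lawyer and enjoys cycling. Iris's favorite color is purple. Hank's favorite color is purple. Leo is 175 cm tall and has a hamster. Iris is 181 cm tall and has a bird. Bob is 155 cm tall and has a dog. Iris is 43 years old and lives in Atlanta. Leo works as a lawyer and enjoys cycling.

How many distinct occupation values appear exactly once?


Unique occupation values: 1

1


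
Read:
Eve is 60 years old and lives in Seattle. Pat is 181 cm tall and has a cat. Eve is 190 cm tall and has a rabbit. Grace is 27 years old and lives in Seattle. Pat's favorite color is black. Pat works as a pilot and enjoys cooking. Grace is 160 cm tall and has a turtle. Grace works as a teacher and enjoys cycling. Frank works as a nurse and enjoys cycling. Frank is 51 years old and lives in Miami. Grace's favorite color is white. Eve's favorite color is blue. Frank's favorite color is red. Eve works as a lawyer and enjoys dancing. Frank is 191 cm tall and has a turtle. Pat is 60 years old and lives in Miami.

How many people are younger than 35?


Filter: 1

1


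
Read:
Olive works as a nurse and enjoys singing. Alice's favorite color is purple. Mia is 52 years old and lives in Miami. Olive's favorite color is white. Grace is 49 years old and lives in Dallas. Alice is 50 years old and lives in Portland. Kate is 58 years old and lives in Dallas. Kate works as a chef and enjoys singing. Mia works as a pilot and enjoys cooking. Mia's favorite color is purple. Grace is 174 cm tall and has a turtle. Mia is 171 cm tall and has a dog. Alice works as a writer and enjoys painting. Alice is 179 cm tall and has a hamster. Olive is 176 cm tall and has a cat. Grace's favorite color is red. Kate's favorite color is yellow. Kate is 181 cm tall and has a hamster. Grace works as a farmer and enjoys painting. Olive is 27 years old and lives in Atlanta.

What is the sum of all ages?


27+49+58+50+52 = 236

236


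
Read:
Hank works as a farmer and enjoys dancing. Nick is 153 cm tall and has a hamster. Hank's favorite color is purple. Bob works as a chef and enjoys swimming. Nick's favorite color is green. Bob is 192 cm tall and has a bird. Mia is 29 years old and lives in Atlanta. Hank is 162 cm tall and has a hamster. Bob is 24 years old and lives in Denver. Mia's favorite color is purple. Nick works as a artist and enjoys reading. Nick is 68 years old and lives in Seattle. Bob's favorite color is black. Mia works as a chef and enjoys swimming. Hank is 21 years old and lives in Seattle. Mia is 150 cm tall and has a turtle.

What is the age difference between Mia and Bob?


|29 - 24| = 5

5


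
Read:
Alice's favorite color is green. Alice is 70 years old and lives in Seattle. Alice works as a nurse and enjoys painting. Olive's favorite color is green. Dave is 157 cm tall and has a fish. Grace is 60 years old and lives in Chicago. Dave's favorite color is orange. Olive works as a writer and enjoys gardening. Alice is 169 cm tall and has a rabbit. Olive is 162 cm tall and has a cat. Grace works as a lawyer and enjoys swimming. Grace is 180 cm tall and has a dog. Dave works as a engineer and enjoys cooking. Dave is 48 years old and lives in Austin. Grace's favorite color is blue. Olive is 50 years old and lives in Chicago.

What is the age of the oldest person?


Oldest: Alice at 70

70


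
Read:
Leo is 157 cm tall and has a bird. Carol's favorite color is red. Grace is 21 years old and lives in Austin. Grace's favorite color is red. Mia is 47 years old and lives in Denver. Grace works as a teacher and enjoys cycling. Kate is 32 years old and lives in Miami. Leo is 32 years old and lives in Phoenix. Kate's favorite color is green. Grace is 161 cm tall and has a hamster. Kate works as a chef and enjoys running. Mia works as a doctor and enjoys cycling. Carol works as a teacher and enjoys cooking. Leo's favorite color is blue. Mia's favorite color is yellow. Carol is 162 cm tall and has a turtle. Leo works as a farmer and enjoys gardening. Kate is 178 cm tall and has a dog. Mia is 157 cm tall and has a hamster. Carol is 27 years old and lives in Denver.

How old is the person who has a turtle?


Person with turtle is Carol, age 27

27


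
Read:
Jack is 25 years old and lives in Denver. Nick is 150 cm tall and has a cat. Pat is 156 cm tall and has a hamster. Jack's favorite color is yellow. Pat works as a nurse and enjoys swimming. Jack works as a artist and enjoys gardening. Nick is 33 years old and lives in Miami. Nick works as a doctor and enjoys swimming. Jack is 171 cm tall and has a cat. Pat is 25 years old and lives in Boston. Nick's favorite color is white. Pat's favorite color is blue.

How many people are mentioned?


People: Jack, Nick, Pat. Count = 3

3


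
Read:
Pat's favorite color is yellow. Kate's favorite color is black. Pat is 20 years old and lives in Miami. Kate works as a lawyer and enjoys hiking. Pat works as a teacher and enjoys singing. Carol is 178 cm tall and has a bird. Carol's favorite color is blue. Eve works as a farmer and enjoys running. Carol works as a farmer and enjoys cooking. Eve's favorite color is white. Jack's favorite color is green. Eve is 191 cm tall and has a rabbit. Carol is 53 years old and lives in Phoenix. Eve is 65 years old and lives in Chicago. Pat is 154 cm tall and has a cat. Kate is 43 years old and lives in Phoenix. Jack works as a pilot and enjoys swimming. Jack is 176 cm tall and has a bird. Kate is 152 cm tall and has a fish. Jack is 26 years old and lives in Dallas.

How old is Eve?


Eve is 65 years old

65


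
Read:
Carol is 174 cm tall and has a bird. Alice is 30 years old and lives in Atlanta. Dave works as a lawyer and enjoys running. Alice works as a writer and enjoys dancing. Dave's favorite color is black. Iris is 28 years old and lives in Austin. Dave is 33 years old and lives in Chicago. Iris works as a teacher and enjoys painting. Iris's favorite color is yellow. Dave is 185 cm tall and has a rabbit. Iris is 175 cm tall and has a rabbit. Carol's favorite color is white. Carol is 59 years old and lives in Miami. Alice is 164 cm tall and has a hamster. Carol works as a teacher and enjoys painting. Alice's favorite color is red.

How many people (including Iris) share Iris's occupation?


Iris is a teacher. Count = 2

2


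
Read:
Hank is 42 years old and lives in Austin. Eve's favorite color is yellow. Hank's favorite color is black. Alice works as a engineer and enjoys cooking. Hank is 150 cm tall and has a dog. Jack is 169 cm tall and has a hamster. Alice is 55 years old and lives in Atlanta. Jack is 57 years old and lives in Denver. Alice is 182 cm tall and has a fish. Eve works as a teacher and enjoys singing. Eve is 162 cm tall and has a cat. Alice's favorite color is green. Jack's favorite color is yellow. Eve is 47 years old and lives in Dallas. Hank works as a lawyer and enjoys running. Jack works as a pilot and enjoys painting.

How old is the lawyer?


The lawyer is Hank, age 42

42


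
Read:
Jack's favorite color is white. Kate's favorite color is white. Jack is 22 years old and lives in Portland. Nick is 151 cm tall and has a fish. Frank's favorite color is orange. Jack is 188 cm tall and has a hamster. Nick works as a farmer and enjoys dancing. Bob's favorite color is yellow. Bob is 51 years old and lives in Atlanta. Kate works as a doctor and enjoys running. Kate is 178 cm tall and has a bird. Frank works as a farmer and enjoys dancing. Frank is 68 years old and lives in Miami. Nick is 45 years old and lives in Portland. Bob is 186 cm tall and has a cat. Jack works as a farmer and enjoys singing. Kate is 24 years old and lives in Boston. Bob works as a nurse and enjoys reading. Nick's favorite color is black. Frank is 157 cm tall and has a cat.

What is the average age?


Sum=210, n=5, avg=42

42


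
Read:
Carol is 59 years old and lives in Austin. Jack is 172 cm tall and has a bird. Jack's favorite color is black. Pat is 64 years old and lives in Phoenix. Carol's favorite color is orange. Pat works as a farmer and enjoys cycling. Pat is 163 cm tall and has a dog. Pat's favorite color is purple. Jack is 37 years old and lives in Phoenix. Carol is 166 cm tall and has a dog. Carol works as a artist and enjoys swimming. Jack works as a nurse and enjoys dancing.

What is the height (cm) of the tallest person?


Tallest: Jack at 172 cm

172


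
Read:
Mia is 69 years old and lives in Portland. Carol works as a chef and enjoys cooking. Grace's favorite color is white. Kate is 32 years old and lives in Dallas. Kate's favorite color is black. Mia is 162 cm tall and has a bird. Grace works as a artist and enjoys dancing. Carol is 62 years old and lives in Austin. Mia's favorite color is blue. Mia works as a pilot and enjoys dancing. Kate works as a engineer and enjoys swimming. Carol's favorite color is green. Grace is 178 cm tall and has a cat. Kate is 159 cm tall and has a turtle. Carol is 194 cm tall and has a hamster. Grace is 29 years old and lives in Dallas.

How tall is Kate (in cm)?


Kate is 159 cm tall

159


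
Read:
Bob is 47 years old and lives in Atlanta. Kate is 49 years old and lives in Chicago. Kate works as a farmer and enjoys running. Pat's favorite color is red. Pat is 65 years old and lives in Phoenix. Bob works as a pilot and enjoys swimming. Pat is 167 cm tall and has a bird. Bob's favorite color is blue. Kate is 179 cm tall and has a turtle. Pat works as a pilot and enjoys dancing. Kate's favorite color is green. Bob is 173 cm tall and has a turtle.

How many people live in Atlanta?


Count in Atlanta: 1

1


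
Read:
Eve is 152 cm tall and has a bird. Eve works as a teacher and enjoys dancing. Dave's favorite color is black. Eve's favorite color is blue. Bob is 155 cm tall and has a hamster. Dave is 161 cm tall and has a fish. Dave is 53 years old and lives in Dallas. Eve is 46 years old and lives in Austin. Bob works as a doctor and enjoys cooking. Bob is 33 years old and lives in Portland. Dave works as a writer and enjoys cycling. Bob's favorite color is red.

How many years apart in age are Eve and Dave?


46 vs 53, diff = 7

7


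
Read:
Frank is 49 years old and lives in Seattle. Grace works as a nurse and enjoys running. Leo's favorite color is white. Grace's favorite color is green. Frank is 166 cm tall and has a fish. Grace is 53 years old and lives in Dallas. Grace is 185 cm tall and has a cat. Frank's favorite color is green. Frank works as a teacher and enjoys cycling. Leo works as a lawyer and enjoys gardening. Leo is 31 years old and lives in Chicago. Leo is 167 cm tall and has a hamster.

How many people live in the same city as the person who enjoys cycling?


Person with hobby cycling is Frank, city Seattle. Count = 1

1


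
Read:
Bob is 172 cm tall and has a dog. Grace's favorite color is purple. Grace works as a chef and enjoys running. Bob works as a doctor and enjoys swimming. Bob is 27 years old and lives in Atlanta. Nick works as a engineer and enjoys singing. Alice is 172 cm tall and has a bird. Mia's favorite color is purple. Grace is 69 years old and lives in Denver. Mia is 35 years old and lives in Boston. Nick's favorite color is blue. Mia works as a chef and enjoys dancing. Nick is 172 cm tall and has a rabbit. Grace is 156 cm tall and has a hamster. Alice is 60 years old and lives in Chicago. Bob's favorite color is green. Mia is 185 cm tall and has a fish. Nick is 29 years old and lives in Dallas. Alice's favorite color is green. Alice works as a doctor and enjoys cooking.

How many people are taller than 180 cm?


Taller than 180: 1

1


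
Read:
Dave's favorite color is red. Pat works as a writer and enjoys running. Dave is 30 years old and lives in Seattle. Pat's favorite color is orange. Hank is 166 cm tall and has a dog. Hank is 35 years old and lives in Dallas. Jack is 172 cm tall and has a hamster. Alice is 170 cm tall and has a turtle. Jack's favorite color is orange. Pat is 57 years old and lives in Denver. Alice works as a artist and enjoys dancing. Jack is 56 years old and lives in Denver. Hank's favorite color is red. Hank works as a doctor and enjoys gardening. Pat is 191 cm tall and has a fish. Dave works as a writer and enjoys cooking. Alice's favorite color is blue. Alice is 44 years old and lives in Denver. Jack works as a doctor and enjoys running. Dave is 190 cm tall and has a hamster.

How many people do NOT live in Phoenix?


Not in Phoenix: 5

5


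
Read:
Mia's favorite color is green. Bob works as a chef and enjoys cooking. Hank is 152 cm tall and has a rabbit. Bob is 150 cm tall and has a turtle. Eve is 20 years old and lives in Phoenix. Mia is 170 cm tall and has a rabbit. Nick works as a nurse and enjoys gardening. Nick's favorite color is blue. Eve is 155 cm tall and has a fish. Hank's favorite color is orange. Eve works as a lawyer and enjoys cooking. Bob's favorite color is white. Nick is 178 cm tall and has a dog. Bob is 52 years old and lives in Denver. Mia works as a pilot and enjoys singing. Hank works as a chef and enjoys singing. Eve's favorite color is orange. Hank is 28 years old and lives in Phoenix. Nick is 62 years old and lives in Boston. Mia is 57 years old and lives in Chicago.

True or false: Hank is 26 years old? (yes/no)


Hank is actually 28. no

no


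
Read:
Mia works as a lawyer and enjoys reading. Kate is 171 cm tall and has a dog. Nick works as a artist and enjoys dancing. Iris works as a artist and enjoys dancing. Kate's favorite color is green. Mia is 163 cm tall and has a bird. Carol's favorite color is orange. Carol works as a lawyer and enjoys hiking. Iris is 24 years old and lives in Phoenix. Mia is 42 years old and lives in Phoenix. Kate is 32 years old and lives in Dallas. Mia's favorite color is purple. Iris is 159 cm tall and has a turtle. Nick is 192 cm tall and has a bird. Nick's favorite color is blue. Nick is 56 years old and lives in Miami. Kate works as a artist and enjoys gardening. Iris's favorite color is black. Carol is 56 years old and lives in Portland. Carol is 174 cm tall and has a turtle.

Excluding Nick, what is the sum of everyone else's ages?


Sum (excluding Nick): 154

154


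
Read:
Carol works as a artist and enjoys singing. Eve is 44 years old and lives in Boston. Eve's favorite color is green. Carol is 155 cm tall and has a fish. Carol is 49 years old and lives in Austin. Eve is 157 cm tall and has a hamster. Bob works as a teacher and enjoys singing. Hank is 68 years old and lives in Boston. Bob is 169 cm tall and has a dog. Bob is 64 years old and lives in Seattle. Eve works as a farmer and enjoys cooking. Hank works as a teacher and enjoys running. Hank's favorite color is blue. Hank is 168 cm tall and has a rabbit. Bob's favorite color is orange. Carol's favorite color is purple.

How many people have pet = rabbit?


Count: 1

1


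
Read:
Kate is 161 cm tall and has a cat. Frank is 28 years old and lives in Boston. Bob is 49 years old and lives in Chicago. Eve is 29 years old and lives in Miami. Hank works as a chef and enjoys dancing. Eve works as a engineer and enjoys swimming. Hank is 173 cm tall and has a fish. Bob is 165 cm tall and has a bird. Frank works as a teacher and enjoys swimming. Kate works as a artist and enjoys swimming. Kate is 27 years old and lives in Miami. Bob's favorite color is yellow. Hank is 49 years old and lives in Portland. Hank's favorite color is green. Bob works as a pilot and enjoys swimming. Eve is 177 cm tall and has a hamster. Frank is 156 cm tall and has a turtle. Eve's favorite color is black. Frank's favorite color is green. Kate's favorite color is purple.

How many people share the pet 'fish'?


Count: 1

1


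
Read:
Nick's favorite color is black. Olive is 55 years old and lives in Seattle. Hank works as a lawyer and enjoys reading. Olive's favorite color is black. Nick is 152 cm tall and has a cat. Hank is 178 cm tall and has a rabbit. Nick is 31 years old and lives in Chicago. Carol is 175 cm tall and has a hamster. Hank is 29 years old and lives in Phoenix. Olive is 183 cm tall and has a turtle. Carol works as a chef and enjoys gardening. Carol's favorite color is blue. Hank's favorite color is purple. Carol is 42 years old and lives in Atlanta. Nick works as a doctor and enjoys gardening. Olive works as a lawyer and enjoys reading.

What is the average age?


Sum=157, n=4, avg=39.25

39.25


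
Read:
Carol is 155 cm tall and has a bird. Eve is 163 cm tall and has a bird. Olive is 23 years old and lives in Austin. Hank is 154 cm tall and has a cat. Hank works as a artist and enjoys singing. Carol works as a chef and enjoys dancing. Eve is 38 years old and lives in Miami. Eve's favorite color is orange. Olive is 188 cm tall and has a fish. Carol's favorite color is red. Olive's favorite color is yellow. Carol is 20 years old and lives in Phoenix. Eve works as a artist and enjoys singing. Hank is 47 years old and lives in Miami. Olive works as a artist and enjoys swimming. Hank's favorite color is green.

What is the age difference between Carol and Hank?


|20 - 47| = 27

27


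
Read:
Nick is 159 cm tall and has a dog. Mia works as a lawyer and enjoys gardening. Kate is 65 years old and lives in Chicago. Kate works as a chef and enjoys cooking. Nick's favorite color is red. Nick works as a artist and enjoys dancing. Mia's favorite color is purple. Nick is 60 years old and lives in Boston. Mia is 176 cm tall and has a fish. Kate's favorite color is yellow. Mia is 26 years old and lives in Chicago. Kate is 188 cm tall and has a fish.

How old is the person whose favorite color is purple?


Person with favorite color=purple is Mia, age 26

26


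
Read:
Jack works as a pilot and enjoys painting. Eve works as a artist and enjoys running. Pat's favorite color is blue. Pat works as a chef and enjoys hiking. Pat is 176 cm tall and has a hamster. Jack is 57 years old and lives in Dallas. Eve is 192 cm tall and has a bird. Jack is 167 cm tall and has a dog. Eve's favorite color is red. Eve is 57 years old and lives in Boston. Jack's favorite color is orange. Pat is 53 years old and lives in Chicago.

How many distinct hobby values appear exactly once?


Unique hobby values: 3

3


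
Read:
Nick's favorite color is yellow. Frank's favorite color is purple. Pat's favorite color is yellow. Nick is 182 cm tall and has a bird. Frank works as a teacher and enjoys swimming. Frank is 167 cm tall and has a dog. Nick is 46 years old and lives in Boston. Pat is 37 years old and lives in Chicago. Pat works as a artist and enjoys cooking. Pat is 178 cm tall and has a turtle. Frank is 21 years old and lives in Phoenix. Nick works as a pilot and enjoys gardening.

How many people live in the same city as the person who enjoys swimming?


Person with hobby swimming is Frank, city Phoenix. Count = 1

1


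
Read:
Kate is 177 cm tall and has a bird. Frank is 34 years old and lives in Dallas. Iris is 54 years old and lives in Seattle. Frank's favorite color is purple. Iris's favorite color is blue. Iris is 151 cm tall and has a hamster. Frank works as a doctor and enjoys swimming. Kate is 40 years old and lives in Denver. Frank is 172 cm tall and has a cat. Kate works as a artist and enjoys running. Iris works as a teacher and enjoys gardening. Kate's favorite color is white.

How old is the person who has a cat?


Person with cat is Frank, age 34

34


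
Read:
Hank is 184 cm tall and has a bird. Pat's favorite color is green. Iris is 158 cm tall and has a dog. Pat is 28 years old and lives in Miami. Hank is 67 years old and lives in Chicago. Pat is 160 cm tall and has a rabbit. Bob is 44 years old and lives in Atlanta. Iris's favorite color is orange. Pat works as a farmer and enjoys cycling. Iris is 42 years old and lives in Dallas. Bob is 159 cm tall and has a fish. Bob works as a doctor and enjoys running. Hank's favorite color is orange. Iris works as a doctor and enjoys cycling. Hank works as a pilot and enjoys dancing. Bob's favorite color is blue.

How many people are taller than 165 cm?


Taller than 165: 1

1


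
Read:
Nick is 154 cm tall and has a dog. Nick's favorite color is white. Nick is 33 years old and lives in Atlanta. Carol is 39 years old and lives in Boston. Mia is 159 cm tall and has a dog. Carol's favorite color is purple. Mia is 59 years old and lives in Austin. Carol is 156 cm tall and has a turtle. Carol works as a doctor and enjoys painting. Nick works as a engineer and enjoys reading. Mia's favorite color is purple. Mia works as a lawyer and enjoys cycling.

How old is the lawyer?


The lawyer is Mia, age 59

59


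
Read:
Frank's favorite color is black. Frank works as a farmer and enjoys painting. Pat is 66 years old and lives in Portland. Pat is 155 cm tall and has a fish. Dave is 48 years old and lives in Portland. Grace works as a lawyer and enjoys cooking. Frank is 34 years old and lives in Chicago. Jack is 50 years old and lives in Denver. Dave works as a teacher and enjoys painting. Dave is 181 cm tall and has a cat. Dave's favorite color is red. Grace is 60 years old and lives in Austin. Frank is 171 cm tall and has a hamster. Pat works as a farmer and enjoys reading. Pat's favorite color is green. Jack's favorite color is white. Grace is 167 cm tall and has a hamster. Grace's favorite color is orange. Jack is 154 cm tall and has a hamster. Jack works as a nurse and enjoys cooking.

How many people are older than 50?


Filter: 2

2


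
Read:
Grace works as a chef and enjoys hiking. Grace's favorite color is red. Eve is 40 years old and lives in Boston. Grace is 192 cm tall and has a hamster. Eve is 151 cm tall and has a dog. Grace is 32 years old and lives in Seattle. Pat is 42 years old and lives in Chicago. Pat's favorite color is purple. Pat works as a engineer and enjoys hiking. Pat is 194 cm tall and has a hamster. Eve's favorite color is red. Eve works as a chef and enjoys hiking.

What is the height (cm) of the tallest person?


Tallest: Pat at 194 cm

194


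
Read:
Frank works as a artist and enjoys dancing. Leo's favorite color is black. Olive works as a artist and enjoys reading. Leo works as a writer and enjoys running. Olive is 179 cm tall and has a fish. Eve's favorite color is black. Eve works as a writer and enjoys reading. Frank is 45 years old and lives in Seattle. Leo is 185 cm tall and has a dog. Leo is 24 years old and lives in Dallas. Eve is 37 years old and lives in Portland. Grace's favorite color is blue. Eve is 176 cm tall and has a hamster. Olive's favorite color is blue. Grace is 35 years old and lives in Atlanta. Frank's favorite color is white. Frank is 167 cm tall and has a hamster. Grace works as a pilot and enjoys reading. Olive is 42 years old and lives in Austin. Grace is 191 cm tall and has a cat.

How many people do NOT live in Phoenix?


Not in Phoenix: 5

5


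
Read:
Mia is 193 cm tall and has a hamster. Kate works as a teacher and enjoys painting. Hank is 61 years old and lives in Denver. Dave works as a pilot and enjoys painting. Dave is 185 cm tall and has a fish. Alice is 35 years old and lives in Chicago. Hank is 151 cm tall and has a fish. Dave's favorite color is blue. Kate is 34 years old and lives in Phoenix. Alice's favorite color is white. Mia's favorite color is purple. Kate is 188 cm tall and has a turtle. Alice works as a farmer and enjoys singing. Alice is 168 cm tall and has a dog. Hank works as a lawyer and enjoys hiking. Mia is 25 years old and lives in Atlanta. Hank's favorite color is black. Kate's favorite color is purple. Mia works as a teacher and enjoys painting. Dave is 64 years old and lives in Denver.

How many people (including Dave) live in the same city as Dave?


Dave lives in Denver. Count = 2

2


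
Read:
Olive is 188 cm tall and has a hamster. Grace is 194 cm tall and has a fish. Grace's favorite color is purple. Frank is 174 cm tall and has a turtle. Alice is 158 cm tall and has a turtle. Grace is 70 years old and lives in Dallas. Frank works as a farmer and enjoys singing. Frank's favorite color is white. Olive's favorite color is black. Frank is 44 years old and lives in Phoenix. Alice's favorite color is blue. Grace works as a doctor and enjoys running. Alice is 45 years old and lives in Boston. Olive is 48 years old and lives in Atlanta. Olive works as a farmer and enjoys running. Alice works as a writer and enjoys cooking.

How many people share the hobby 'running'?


Count: 2

2


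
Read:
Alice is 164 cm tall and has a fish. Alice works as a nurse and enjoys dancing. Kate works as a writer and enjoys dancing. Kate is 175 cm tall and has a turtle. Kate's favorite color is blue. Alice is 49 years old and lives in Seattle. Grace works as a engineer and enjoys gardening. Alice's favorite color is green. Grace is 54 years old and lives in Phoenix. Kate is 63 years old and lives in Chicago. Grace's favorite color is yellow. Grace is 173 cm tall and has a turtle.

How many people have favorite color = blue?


Count: 1

1


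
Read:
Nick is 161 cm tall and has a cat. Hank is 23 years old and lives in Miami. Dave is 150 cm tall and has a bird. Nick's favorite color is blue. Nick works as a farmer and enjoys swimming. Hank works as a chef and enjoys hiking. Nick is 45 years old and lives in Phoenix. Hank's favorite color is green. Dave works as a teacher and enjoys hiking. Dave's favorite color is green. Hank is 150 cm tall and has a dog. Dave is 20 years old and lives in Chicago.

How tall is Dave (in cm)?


Dave is 150 cm tall

150


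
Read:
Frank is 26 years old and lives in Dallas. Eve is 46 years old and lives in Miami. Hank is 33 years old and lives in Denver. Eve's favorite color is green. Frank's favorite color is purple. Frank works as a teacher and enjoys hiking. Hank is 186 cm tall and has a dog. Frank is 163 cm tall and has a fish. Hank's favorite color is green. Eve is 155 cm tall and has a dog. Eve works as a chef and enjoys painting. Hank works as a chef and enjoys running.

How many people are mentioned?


People: Eve, Hank, Frank. Count = 3

3


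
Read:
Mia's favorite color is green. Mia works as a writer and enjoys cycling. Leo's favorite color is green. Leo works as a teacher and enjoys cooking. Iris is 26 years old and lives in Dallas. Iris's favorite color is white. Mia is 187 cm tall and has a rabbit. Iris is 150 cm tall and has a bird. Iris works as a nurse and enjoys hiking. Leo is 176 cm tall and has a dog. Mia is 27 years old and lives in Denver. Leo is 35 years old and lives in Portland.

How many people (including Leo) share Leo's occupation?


Leo is a teacher. Count = 1

1


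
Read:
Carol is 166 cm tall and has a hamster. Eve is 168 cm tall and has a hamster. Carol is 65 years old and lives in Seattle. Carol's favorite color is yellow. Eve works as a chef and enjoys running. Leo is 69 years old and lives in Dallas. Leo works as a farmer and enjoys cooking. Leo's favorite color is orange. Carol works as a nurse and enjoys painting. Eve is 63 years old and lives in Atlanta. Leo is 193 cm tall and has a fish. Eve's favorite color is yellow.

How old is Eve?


Eve is 63 years old

63


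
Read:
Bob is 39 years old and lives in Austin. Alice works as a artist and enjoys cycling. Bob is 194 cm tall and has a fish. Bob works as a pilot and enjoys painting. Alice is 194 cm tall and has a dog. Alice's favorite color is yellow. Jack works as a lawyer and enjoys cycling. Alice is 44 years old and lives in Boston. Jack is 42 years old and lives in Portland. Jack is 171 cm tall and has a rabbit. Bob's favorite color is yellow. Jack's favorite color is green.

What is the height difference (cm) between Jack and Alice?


|171 - 194| = 23

23


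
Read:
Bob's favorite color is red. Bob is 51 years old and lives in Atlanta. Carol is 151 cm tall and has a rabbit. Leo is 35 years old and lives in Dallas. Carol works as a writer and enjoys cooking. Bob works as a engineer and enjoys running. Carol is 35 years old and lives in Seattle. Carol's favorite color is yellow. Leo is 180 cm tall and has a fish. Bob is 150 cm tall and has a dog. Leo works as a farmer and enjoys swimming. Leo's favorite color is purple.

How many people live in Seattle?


Count in Seattle: 1

1


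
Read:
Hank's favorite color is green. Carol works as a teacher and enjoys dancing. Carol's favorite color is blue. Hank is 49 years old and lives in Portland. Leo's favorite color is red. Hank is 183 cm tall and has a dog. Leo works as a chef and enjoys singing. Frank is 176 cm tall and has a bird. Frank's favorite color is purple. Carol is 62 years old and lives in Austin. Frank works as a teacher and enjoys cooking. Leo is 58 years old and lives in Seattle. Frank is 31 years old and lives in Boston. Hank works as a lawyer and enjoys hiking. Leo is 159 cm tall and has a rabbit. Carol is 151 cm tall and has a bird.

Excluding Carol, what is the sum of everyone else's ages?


Sum (excluding Carol): 138

138


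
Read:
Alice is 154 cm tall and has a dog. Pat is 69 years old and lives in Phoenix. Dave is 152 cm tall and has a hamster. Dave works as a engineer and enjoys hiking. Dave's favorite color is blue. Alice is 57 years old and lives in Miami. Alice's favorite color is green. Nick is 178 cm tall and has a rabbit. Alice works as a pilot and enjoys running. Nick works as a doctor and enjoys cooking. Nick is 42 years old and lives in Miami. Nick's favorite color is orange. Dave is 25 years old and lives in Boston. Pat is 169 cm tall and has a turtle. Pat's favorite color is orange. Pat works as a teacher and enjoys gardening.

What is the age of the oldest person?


Oldest: Pat at 69

69


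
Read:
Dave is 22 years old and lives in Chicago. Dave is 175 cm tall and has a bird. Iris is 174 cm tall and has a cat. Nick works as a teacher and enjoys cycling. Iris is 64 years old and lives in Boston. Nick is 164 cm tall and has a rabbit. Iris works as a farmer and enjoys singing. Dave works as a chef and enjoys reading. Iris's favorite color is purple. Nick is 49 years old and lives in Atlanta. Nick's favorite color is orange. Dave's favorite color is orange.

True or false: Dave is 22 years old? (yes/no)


Dave is actually 22. yes

yes


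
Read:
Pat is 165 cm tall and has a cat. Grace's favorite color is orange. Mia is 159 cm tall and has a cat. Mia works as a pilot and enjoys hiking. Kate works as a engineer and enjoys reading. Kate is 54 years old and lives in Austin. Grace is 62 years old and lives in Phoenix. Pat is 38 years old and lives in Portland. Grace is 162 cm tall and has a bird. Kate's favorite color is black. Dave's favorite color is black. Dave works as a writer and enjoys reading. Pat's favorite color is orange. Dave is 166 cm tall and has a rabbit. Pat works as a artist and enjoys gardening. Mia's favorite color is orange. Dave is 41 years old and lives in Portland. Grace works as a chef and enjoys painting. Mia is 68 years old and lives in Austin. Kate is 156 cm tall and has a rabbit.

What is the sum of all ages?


68+62+54+41+38 = 263

263


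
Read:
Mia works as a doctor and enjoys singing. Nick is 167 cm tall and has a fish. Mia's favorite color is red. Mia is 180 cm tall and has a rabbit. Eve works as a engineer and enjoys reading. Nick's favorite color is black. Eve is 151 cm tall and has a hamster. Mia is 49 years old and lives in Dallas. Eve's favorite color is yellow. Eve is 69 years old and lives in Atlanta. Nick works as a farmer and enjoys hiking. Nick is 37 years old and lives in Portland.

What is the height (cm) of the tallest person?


Tallest: Mia at 180 cm

180


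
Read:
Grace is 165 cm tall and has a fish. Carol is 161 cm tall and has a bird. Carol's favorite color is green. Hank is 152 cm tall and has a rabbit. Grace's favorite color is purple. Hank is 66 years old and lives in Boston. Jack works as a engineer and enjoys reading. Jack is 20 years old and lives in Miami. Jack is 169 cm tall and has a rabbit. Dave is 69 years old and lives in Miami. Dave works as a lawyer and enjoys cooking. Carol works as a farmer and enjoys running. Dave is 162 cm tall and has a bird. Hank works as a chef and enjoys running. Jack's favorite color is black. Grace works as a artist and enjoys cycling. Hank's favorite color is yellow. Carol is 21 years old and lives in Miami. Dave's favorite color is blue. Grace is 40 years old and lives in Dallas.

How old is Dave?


Dave is 69 years old

69


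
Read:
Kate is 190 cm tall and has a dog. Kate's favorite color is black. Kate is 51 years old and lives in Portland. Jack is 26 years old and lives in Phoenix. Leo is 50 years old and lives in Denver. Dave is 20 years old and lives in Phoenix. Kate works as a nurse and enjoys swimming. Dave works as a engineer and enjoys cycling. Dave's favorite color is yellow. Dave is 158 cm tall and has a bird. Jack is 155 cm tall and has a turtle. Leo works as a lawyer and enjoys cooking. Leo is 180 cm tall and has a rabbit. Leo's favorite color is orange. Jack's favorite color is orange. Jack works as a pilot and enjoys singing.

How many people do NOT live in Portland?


Not in Portland: 3

3


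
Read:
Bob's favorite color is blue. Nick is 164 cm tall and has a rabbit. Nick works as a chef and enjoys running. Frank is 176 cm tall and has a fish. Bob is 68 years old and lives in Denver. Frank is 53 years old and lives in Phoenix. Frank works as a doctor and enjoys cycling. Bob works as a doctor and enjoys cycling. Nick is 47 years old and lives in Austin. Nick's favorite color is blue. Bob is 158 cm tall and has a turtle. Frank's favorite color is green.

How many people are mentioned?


People: Frank, Nick, Bob. Count = 3

3


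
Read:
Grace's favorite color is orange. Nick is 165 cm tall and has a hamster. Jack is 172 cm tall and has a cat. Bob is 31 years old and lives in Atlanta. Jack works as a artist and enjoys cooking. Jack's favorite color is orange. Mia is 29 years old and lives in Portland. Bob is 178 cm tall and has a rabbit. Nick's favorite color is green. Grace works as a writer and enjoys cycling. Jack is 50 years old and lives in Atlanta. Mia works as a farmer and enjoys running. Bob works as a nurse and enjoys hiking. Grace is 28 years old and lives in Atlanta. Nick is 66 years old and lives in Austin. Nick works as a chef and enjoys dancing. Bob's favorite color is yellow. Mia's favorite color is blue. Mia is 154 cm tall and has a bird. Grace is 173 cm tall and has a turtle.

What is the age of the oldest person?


Oldest: Nick at 66

66


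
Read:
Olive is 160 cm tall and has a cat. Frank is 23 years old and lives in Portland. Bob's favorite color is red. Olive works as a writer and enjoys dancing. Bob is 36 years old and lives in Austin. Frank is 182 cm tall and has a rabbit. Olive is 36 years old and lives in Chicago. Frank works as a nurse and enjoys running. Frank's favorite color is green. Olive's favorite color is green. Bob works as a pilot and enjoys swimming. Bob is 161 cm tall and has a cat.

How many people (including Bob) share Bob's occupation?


Bob is a pilot. Count = 1

1


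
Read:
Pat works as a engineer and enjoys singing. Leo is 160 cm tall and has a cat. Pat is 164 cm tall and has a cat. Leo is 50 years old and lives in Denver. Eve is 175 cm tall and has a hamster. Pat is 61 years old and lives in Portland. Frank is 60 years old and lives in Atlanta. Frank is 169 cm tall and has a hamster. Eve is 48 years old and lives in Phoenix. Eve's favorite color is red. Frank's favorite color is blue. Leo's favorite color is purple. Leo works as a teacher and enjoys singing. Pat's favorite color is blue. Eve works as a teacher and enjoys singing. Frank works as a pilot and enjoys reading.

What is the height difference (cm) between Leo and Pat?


|160 - 164| = 4

4


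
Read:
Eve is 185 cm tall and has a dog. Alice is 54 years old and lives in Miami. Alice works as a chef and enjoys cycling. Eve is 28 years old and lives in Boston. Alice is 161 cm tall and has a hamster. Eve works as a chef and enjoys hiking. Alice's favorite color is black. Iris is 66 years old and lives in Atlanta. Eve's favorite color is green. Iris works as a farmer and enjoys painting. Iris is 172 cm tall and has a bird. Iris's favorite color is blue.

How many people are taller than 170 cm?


Taller than 170: 2

2


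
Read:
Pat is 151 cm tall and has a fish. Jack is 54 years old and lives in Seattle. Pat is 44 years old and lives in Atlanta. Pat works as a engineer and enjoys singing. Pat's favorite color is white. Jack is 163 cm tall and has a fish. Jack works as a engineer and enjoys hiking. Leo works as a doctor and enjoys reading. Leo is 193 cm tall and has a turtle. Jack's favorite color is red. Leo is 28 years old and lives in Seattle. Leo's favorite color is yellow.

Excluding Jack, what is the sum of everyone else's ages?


Sum (excluding Jack): 72

72


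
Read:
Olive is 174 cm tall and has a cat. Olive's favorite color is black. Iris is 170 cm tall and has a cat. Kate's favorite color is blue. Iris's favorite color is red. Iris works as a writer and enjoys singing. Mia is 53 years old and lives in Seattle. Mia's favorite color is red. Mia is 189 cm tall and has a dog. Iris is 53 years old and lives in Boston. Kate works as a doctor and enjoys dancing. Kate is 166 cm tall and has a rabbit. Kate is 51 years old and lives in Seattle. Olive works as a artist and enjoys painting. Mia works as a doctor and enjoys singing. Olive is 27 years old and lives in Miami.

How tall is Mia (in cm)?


Mia is 189 cm tall

189


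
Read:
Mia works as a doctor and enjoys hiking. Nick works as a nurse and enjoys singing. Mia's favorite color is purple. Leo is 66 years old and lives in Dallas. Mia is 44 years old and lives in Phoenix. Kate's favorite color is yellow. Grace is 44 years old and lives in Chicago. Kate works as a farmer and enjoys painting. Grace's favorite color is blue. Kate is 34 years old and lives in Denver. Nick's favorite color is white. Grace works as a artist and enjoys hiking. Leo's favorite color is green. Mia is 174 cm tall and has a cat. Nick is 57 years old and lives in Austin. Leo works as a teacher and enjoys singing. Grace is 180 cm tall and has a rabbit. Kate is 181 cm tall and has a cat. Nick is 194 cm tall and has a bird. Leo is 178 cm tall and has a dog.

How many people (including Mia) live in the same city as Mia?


Mia lives in Phoenix. Count = 1

1


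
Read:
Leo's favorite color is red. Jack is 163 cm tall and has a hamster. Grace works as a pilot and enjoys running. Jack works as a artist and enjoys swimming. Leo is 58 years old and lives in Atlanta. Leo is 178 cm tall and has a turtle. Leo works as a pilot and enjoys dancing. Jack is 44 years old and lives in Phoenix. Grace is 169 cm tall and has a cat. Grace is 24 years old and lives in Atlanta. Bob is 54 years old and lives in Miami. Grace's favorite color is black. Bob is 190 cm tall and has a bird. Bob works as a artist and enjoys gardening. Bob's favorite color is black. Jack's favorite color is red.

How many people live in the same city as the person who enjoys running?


Person with hobby running is Grace, city Atlanta. Count = 2

2
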